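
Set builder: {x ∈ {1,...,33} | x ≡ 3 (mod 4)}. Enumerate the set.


Checking each candidate:
Condition: x in {1,...,33} with x ≡ 3 (mod 4)
Result = {3, 7, 11, 15, 19, 23, 27, 31}

{3, 7, 11, 15, 19, 23, 27, 31}


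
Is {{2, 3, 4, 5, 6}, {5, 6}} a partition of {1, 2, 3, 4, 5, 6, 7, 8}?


A partition requires: (1) non-empty parts, (2) pairwise disjoint, (3) union = U
Parts: {2, 3, 4, 5, 6}, {5, 6}
Union of parts: {2, 3, 4, 5, 6}
U = {1, 2, 3, 4, 5, 6, 7, 8}
All non-empty? True
Pairwise disjoint? False
Covers U? False

No, not a valid partition


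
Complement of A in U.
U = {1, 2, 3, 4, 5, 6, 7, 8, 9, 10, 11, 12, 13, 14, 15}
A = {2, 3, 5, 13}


Aᶜ = U \ A = elements in U but not in A
U = {1, 2, 3, 4, 5, 6, 7, 8, 9, 10, 11, 12, 13, 14, 15}
A = {2, 3, 5, 13}
Aᶜ = {1, 4, 6, 7, 8, 9, 10, 11, 12, 14, 15}

Aᶜ = {1, 4, 6, 7, 8, 9, 10, 11, 12, 14, 15}


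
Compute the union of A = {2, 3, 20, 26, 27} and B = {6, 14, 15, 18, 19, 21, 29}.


A ∪ B = all elements in A or B (or both)
A = {2, 3, 20, 26, 27}
B = {6, 14, 15, 18, 19, 21, 29}
A ∪ B = {2, 3, 6, 14, 15, 18, 19, 20, 21, 26, 27, 29}

A ∪ B = {2, 3, 6, 14, 15, 18, 19, 20, 21, 26, 27, 29}


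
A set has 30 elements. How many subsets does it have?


Number of subsets = 2^n
= 2^30
= 1073741824

|P(A)| = 1073741824


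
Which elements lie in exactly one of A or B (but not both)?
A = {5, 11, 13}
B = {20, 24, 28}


A △ B = (A \ B) ∪ (B \ A) = elements in exactly one of A or B
A \ B = {5, 11, 13}
B \ A = {20, 24, 28}
A △ B = {5, 11, 13, 20, 24, 28}

A △ B = {5, 11, 13, 20, 24, 28}


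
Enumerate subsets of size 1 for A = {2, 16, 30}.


|A| = 3, so A has C(3,1) = 3 subsets of size 1.
Enumerate by choosing 1 elements from A at a time:
{2}, {16}, {30}

1-element subsets (3 total): {2}, {16}, {30}


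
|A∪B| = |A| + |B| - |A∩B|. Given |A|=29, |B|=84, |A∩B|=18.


|A ∪ B| = |A| + |B| - |A ∩ B|
= 29 + 84 - 18
= 95

|A ∪ B| = 95


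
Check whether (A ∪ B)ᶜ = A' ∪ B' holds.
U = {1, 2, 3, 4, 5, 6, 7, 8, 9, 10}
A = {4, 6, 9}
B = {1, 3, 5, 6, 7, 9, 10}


LHS: A ∪ B = {1, 3, 4, 5, 6, 7, 9, 10}
(A ∪ B)' = U \ (A ∪ B) = {2, 8}
A' = {1, 2, 3, 5, 7, 8, 10}, B' = {2, 4, 8}
Claimed RHS: A' ∪ B' = {1, 2, 3, 4, 5, 7, 8, 10}
Identity is INVALID: LHS = {2, 8} but the RHS claimed here equals {1, 2, 3, 4, 5, 7, 8, 10}. The correct form is (A ∪ B)' = A' ∩ B'.

Identity is invalid: (A ∪ B)' = {2, 8} but A' ∪ B' = {1, 2, 3, 4, 5, 7, 8, 10}. The correct De Morgan law is (A ∪ B)' = A' ∩ B'.


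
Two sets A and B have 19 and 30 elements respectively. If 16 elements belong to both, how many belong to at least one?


|A ∪ B| = |A| + |B| - |A ∩ B|
= 19 + 30 - 16
= 33

|A ∪ B| = 33


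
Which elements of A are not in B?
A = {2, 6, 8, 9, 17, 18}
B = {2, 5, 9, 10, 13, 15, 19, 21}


A \ B = elements in A but not in B
A = {2, 6, 8, 9, 17, 18}
B = {2, 5, 9, 10, 13, 15, 19, 21}
Remove from A any elements in B
A \ B = {6, 8, 17, 18}

A \ B = {6, 8, 17, 18}


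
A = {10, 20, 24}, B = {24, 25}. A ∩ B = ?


A ∩ B = elements in both A and B
A = {10, 20, 24}
B = {24, 25}
A ∩ B = {24}

A ∩ B = {24}


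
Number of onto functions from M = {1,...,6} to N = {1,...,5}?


n = |M| = 6, k = |N| = 5. Surjections via inclusion-exclusion:
S(n,k) = Σ(-1)^i × C(k,i) × (k-i)^n, i=0 to k
i=0: (-1)^0×C(5,0)×5^6 = 15625
i=1: (-1)^1×C(5,1)×4^6 = -20480
i=2: (-1)^2×C(5,2)×3^6 = 7290
i=3: (-1)^3×C(5,3)×2^6 = -640
i=4: (-1)^4×C(5,4)×1^6 = 5
i=5: (-1)^5×C(5,5)×0^6 = 0
Total = 1800

Number of surjections = 1800


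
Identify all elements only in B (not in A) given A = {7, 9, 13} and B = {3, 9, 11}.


A = {7, 9, 13}
B = {3, 9, 11}
Region: only in B (not in A)
Elements: {3, 11}

Elements only in B (not in A): {3, 11}


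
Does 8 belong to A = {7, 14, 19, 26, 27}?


A = {7, 14, 19, 26, 27}
Checking if 8 is in A
8 is not in A → False

8 ∉ A


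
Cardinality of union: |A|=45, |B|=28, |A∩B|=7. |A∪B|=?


|A ∪ B| = |A| + |B| - |A ∩ B|
= 45 + 28 - 7
= 66

|A ∪ B| = 66


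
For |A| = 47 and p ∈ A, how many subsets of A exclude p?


Subsets of A avoiding p are subsets of A \ {p}, which has 46 elements.
Count = 2^(n-1) = 2^46
= 70368744177664

Number of subsets avoiding p = 70368744177664


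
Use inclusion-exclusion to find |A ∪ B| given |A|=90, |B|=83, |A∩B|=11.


|A ∪ B| = |A| + |B| - |A ∩ B|
= 90 + 83 - 11
= 162

|A ∪ B| = 162


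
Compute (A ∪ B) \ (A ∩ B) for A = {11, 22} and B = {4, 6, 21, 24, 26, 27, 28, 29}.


A △ B = (A \ B) ∪ (B \ A) = elements in exactly one of A or B
A \ B = {11, 22}
B \ A = {4, 6, 21, 24, 26, 27, 28, 29}
A △ B = {4, 6, 11, 21, 22, 24, 26, 27, 28, 29}

A △ B = {4, 6, 11, 21, 22, 24, 26, 27, 28, 29}


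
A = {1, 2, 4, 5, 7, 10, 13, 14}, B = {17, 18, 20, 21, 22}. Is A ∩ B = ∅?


Disjoint means A ∩ B = ∅.
A ∩ B = ∅
A ∩ B = ∅, so A and B are disjoint.

Yes, A and B are disjoint


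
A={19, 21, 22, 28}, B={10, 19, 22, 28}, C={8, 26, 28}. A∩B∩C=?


A ∩ B = {19, 22, 28}
(A ∩ B) ∩ C = {28}

A ∩ B ∩ C = {28}


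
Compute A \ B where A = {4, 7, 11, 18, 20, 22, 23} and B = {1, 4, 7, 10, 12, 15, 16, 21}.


A \ B = elements in A but not in B
A = {4, 7, 11, 18, 20, 22, 23}
B = {1, 4, 7, 10, 12, 15, 16, 21}
Remove from A any elements in B
A \ B = {11, 18, 20, 22, 23}

A \ B = {11, 18, 20, 22, 23}


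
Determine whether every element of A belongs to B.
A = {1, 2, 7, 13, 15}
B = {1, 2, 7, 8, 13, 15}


A ⊆ B means every element of A is in B.
All elements of A are in B.
So A ⊆ B.

Yes, A ⊆ B


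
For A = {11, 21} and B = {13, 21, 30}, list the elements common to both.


A ∩ B = elements in both A and B
A = {11, 21}
B = {13, 21, 30}
A ∩ B = {21}

A ∩ B = {21}


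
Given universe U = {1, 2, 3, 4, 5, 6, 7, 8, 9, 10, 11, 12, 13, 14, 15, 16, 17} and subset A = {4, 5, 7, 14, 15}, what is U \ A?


Aᶜ = U \ A = elements in U but not in A
U = {1, 2, 3, 4, 5, 6, 7, 8, 9, 10, 11, 12, 13, 14, 15, 16, 17}
A = {4, 5, 7, 14, 15}
Aᶜ = {1, 2, 3, 6, 8, 9, 10, 11, 12, 13, 16, 17}

Aᶜ = {1, 2, 3, 6, 8, 9, 10, 11, 12, 13, 16, 17}


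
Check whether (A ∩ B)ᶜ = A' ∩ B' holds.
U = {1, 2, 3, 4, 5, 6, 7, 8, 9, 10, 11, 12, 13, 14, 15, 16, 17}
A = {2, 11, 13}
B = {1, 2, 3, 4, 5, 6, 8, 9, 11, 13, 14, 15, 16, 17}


LHS: A ∩ B = {2, 11, 13}
(A ∩ B)' = U \ (A ∩ B) = {1, 3, 4, 5, 6, 7, 8, 9, 10, 12, 14, 15, 16, 17}
A' = {1, 3, 4, 5, 6, 7, 8, 9, 10, 12, 14, 15, 16, 17}, B' = {7, 10, 12}
Claimed RHS: A' ∩ B' = {7, 10, 12}
Identity is INVALID: LHS = {1, 3, 4, 5, 6, 7, 8, 9, 10, 12, 14, 15, 16, 17} but the RHS claimed here equals {7, 10, 12}. The correct form is (A ∩ B)' = A' ∪ B'.

Identity is invalid: (A ∩ B)' = {1, 3, 4, 5, 6, 7, 8, 9, 10, 12, 14, 15, 16, 17} but A' ∩ B' = {7, 10, 12}. The correct De Morgan law is (A ∩ B)' = A' ∪ B'.


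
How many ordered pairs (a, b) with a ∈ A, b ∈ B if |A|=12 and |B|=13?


|A × B| = |A| × |B|
= 12 × 13
= 156

|A × B| = 156


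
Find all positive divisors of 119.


Checking each candidate:
Condition: positive divisors of 119
Result = {1, 7, 17, 119}

{1, 7, 17, 119}


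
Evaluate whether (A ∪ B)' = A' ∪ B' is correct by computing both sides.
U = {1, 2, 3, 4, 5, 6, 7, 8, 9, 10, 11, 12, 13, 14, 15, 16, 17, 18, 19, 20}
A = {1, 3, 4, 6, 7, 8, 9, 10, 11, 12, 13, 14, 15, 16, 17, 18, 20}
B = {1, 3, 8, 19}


LHS: A ∪ B = {1, 3, 4, 6, 7, 8, 9, 10, 11, 12, 13, 14, 15, 16, 17, 18, 19, 20}
(A ∪ B)' = U \ (A ∪ B) = {2, 5}
A' = {2, 5, 19}, B' = {2, 4, 5, 6, 7, 9, 10, 11, 12, 13, 14, 15, 16, 17, 18, 20}
Claimed RHS: A' ∪ B' = {2, 4, 5, 6, 7, 9, 10, 11, 12, 13, 14, 15, 16, 17, 18, 19, 20}
Identity is INVALID: LHS = {2, 5} but the RHS claimed here equals {2, 4, 5, 6, 7, 9, 10, 11, 12, 13, 14, 15, 16, 17, 18, 19, 20}. The correct form is (A ∪ B)' = A' ∩ B'.

Identity is invalid: (A ∪ B)' = {2, 5} but A' ∪ B' = {2, 4, 5, 6, 7, 9, 10, 11, 12, 13, 14, 15, 16, 17, 18, 19, 20}. The correct De Morgan law is (A ∪ B)' = A' ∩ B'.


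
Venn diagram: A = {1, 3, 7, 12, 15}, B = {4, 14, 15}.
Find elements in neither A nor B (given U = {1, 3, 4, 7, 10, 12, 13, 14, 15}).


A = {1, 3, 7, 12, 15}
B = {4, 14, 15}
Region: in neither A nor B (given U = {1, 3, 4, 7, 10, 12, 13, 14, 15})
Elements: {10, 13}

Elements in neither A nor B (given U = {1, 3, 4, 7, 10, 12, 13, 14, 15}): {10, 13}


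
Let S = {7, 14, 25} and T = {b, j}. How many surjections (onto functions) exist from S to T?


n = |S| = 3, k = |T| = 2. Surjections via inclusion-exclusion:
S(n,k) = Σ(-1)^i × C(k,i) × (k-i)^n, i=0 to k
i=0: (-1)^0×C(2,0)×2^3 = 8
i=1: (-1)^1×C(2,1)×1^3 = -2
i=2: (-1)^2×C(2,2)×0^3 = 0
Total = 6

Number of surjections = 6


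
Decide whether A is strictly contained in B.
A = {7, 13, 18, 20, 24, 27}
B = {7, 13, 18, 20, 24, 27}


A ⊂ B requires: A ⊆ B AND A ≠ B.
A ⊆ B? Yes
A = B? Yes
A = B, so A is not a PROPER subset.

No, A is not a proper subset of B


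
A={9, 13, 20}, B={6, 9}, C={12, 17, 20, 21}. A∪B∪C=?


A ∪ B = {6, 9, 13, 20}
(A ∪ B) ∪ C = {6, 9, 12, 13, 17, 20, 21}

A ∪ B ∪ C = {6, 9, 12, 13, 17, 20, 21}


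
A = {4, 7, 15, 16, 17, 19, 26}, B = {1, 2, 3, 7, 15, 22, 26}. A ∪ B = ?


A ∪ B = all elements in A or B (or both)
A = {4, 7, 15, 16, 17, 19, 26}
B = {1, 2, 3, 7, 15, 22, 26}
A ∪ B = {1, 2, 3, 4, 7, 15, 16, 17, 19, 22, 26}

A ∪ B = {1, 2, 3, 4, 7, 15, 16, 17, 19, 22, 26}


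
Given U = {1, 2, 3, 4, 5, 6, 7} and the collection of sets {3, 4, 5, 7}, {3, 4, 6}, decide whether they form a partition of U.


A partition requires: (1) non-empty parts, (2) pairwise disjoint, (3) union = U
Parts: {3, 4, 5, 7}, {3, 4, 6}
Union of parts: {3, 4, 5, 6, 7}
U = {1, 2, 3, 4, 5, 6, 7}
All non-empty? True
Pairwise disjoint? False
Covers U? False

No, not a valid partition


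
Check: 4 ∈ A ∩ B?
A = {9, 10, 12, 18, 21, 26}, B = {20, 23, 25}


A = {9, 10, 12, 18, 21, 26}, B = {20, 23, 25}
A ∩ B = elements in both A and B
A ∩ B = ∅
Checking if 4 ∈ A ∩ B
4 is not in A ∩ B → False

4 ∉ A ∩ B


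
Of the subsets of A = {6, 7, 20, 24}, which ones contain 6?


A subset of A contains 6 iff the remaining 3 elements form any subset of A \ {6}.
Count: 2^(n-1) = 2^3 = 8
Subsets containing 6: {6}, {6, 7}, {6, 20}, {6, 24}, {6, 7, 20}, {6, 7, 24}, {6, 20, 24}, {6, 7, 20, 24}

Subsets containing 6 (8 total): {6}, {6, 7}, {6, 20}, {6, 24}, {6, 7, 20}, {6, 7, 24}, {6, 20, 24}, {6, 7, 20, 24}


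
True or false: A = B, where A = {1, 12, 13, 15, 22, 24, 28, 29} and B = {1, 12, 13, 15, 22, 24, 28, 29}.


Two sets are equal iff they have exactly the same elements.
A = {1, 12, 13, 15, 22, 24, 28, 29}
B = {1, 12, 13, 15, 22, 24, 28, 29}
Same elements → A = B

Yes, A = B


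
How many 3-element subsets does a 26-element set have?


C(n,k) = n! / (k!(n-k)!)
C(26,3) = 26! / (3!23!)
= 2600

C(26,3) = 2600


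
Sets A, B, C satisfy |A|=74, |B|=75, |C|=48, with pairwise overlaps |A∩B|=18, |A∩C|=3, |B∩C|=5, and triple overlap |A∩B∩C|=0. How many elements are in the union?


|A∪B∪C| = |A|+|B|+|C| - |A∩B|-|A∩C|-|B∩C| + |A∩B∩C|
= 74+75+48 - 18-3-5 + 0
= 197 - 26 + 0
= 171

|A ∪ B ∪ C| = 171


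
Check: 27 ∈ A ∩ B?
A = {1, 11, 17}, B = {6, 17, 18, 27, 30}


A = {1, 11, 17}, B = {6, 17, 18, 27, 30}
A ∩ B = elements in both A and B
A ∩ B = {17}
Checking if 27 ∈ A ∩ B
27 is not in A ∩ B → False

27 ∉ A ∩ B


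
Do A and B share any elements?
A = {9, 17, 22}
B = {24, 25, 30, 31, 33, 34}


Disjoint means A ∩ B = ∅.
A ∩ B = ∅
A ∩ B = ∅, so A and B are disjoint.

No — A and B share no elements (A ∩ B = ∅), so they are disjoint


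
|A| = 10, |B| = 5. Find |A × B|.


|A × B| = |A| × |B|
= 10 × 5
= 50

|A × B| = 50


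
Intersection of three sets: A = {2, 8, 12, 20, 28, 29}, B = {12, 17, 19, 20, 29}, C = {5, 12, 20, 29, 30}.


A ∩ B = {12, 20, 29}
(A ∩ B) ∩ C = {12, 20, 29}

A ∩ B ∩ C = {12, 20, 29}


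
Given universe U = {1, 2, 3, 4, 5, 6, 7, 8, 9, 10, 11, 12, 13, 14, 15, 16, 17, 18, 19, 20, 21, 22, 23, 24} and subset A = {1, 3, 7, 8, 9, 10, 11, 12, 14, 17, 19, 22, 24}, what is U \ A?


Aᶜ = U \ A = elements in U but not in A
U = {1, 2, 3, 4, 5, 6, 7, 8, 9, 10, 11, 12, 13, 14, 15, 16, 17, 18, 19, 20, 21, 22, 23, 24}
A = {1, 3, 7, 8, 9, 10, 11, 12, 14, 17, 19, 22, 24}
Aᶜ = {2, 4, 5, 6, 13, 15, 16, 18, 20, 21, 23}

Aᶜ = {2, 4, 5, 6, 13, 15, 16, 18, 20, 21, 23}


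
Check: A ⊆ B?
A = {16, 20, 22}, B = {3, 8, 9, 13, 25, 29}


A ⊆ B means every element of A is in B.
Elements in A not in B: {16, 20, 22}
So A ⊄ B.

No, A ⊄ B


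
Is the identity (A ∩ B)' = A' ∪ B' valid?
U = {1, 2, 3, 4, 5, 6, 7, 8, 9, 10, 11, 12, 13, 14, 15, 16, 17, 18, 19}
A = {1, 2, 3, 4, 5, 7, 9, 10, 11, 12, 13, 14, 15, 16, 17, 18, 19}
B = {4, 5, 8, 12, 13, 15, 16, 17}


LHS: A ∩ B = {4, 5, 12, 13, 15, 16, 17}
(A ∩ B)' = U \ (A ∩ B) = {1, 2, 3, 6, 7, 8, 9, 10, 11, 14, 18, 19}
A' = {6, 8}, B' = {1, 2, 3, 6, 7, 9, 10, 11, 14, 18, 19}
Claimed RHS: A' ∪ B' = {1, 2, 3, 6, 7, 8, 9, 10, 11, 14, 18, 19}
Identity is VALID: LHS = RHS = {1, 2, 3, 6, 7, 8, 9, 10, 11, 14, 18, 19} ✓

Identity is valid. (A ∩ B)' = A' ∪ B' = {1, 2, 3, 6, 7, 8, 9, 10, 11, 14, 18, 19}


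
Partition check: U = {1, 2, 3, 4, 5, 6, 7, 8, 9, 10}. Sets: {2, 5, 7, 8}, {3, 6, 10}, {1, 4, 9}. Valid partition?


A partition requires: (1) non-empty parts, (2) pairwise disjoint, (3) union = U
Parts: {2, 5, 7, 8}, {3, 6, 10}, {1, 4, 9}
Union of parts: {1, 2, 3, 4, 5, 6, 7, 8, 9, 10}
U = {1, 2, 3, 4, 5, 6, 7, 8, 9, 10}
All non-empty? True
Pairwise disjoint? True
Covers U? True

Yes, valid partition


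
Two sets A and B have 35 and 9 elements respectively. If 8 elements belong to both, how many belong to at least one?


|A ∪ B| = |A| + |B| - |A ∩ B|
= 35 + 9 - 8
= 36

|A ∪ B| = 36


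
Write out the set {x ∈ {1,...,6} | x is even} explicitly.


Checking each candidate:
Condition: even numbers in {1,...,6}
Result = {2, 4, 6}

{2, 4, 6}


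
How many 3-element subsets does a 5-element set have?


C(n,k) = n! / (k!(n-k)!)
C(5,3) = 5! / (3!2!)
= 10

C(5,3) = 10


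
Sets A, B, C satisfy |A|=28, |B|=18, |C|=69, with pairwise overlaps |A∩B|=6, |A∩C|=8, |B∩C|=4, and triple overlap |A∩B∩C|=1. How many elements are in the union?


|A∪B∪C| = |A|+|B|+|C| - |A∩B|-|A∩C|-|B∩C| + |A∩B∩C|
= 28+18+69 - 6-8-4 + 1
= 115 - 18 + 1
= 98

|A ∪ B ∪ C| = 98


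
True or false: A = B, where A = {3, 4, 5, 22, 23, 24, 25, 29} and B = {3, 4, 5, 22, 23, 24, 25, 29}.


Two sets are equal iff they have exactly the same elements.
A = {3, 4, 5, 22, 23, 24, 25, 29}
B = {3, 4, 5, 22, 23, 24, 25, 29}
Same elements → A = B

Yes, A = B


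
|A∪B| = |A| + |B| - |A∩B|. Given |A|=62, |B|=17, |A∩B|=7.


|A ∪ B| = |A| + |B| - |A ∩ B|
= 62 + 17 - 7
= 72

|A ∪ B| = 72


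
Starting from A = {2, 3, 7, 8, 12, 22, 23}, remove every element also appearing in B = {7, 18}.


A \ B = elements in A but not in B
A = {2, 3, 7, 8, 12, 22, 23}
B = {7, 18}
Remove from A any elements in B
A \ B = {2, 3, 8, 12, 22, 23}

A \ B = {2, 3, 8, 12, 22, 23}


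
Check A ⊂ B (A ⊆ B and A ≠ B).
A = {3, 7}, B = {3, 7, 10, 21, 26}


A ⊂ B requires: A ⊆ B AND A ≠ B.
A ⊆ B? Yes
A = B? No
A ⊂ B: Yes (A is a proper subset of B)

Yes, A ⊂ B


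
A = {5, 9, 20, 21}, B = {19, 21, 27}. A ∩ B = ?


A ∩ B = elements in both A and B
A = {5, 9, 20, 21}
B = {19, 21, 27}
A ∩ B = {21}

A ∩ B = {21}


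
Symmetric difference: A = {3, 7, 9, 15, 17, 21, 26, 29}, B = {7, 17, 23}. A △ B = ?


A △ B = (A \ B) ∪ (B \ A) = elements in exactly one of A or B
A \ B = {3, 9, 15, 21, 26, 29}
B \ A = {23}
A △ B = {3, 9, 15, 21, 23, 26, 29}

A △ B = {3, 9, 15, 21, 23, 26, 29}


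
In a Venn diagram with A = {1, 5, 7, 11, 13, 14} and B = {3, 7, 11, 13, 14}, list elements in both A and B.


A = {1, 5, 7, 11, 13, 14}
B = {3, 7, 11, 13, 14}
Region: in both A and B
Elements: {7, 11, 13, 14}

Elements in both A and B: {7, 11, 13, 14}


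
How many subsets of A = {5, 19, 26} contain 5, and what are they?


A subset of A contains 5 iff the remaining 2 elements form any subset of A \ {5}.
Count: 2^(n-1) = 2^2 = 4
Subsets containing 5: {5}, {5, 19}, {5, 26}, {5, 19, 26}

Subsets containing 5 (4 total): {5}, {5, 19}, {5, 26}, {5, 19, 26}


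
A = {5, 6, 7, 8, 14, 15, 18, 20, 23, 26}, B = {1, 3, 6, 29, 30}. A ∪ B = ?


A ∪ B = all elements in A or B (or both)
A = {5, 6, 7, 8, 14, 15, 18, 20, 23, 26}
B = {1, 3, 6, 29, 30}
A ∪ B = {1, 3, 5, 6, 7, 8, 14, 15, 18, 20, 23, 26, 29, 30}

A ∪ B = {1, 3, 5, 6, 7, 8, 14, 15, 18, 20, 23, 26, 29, 30}


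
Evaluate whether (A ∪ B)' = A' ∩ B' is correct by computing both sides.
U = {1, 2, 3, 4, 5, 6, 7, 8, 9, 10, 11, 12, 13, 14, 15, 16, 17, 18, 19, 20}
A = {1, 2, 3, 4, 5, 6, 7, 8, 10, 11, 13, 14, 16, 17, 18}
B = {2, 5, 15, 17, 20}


LHS: A ∪ B = {1, 2, 3, 4, 5, 6, 7, 8, 10, 11, 13, 14, 15, 16, 17, 18, 20}
(A ∪ B)' = U \ (A ∪ B) = {9, 12, 19}
A' = {9, 12, 15, 19, 20}, B' = {1, 3, 4, 6, 7, 8, 9, 10, 11, 12, 13, 14, 16, 18, 19}
Claimed RHS: A' ∩ B' = {9, 12, 19}
Identity is VALID: LHS = RHS = {9, 12, 19} ✓

Identity is valid. (A ∪ B)' = A' ∩ B' = {9, 12, 19}


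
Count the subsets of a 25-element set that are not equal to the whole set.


Total subsets = 2^n = 2^25 = 33554432
Proper subsets exclude the set itself: 2^n - 1
= 33554432 - 1
= 33554431

Number of proper subsets = 33554431


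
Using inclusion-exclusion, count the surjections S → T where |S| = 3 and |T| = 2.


n = |S| = 3, k = |T| = 2. Surjections via inclusion-exclusion:
S(n,k) = Σ(-1)^i × C(k,i) × (k-i)^n, i=0 to k
i=0: (-1)^0×C(2,0)×2^3 = 8
i=1: (-1)^1×C(2,1)×1^3 = -2
i=2: (-1)^2×C(2,2)×0^3 = 0
Total = 6

Number of surjections = 6


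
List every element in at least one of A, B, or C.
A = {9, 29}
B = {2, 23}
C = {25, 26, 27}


A ∪ B = {2, 9, 23, 29}
(A ∪ B) ∪ C = {2, 9, 23, 25, 26, 27, 29}

A ∪ B ∪ C = {2, 9, 23, 25, 26, 27, 29}


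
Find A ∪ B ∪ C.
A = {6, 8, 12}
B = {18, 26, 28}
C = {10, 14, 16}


A ∪ B = {6, 8, 12, 18, 26, 28}
(A ∪ B) ∪ C = {6, 8, 10, 12, 14, 16, 18, 26, 28}

A ∪ B ∪ C = {6, 8, 10, 12, 14, 16, 18, 26, 28}


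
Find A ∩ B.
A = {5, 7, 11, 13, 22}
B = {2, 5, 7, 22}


A ∩ B = elements in both A and B
A = {5, 7, 11, 13, 22}
B = {2, 5, 7, 22}
A ∩ B = {5, 7, 22}

A ∩ B = {5, 7, 22}


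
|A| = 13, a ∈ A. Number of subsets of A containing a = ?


Subsets of A containing a correspond to subsets of A \ {a}, which has 12 elements.
Count = 2^(n-1) = 2^12
= 4096

Number of subsets containing a = 4096


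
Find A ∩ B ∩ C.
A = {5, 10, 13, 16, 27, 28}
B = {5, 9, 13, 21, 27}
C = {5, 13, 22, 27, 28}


A ∩ B = {5, 13, 27}
(A ∩ B) ∩ C = {5, 13, 27}

A ∩ B ∩ C = {5, 13, 27}


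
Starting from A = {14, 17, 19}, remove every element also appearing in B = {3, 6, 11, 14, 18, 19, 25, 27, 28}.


A \ B = elements in A but not in B
A = {14, 17, 19}
B = {3, 6, 11, 14, 18, 19, 25, 27, 28}
Remove from A any elements in B
A \ B = {17}

A \ B = {17}


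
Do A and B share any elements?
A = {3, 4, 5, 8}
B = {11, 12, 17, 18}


Disjoint means A ∩ B = ∅.
A ∩ B = ∅
A ∩ B = ∅, so A and B are disjoint.

No — A and B share no elements (A ∩ B = ∅), so they are disjoint


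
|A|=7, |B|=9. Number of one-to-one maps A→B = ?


An injection sends each of |A| = 7 inputs to a distinct output in B.
# injections = |B|·(|B|-1)·…·(|B|-|A|+1) = 9! / (9 - 7)!
= 9 × 8 × 7 × 6 × 5 × 4 × 3
= 181440

Number of injections = 181440


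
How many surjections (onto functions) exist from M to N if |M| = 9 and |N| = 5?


n = |M| = 9, k = |N| = 5. Surjections via inclusion-exclusion:
S(n,k) = Σ(-1)^i × C(k,i) × (k-i)^n, i=0 to k
i=0: (-1)^0×C(5,0)×5^9 = 1953125
i=1: (-1)^1×C(5,1)×4^9 = -1310720
i=2: (-1)^2×C(5,2)×3^9 = 196830
i=3: (-1)^3×C(5,3)×2^9 = -5120
i=4: (-1)^4×C(5,4)×1^9 = 5
i=5: (-1)^5×C(5,5)×0^9 = 0
Total = 834120

Number of surjections = 834120


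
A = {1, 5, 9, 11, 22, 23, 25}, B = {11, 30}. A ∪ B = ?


A ∪ B = all elements in A or B (or both)
A = {1, 5, 9, 11, 22, 23, 25}
B = {11, 30}
A ∪ B = {1, 5, 9, 11, 22, 23, 25, 30}

A ∪ B = {1, 5, 9, 11, 22, 23, 25, 30}


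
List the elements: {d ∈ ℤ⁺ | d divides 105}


Checking each candidate:
Condition: positive divisors of 105
Result = {1, 3, 5, 7, 15, 21, 35, 105}

{1, 3, 5, 7, 15, 21, 35, 105}


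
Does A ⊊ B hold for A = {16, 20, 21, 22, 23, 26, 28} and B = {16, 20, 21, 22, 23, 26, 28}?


A ⊂ B requires: A ⊆ B AND A ≠ B.
A ⊆ B? Yes
A = B? Yes
A = B, so A is not a PROPER subset.

No, A is not a proper subset of B


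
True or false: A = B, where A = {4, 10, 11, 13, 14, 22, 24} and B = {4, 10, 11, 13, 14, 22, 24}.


Two sets are equal iff they have exactly the same elements.
A = {4, 10, 11, 13, 14, 22, 24}
B = {4, 10, 11, 13, 14, 22, 24}
Same elements → A = B

Yes, A = B


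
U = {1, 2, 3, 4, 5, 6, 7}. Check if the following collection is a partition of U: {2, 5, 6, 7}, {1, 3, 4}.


A partition requires: (1) non-empty parts, (2) pairwise disjoint, (3) union = U
Parts: {2, 5, 6, 7}, {1, 3, 4}
Union of parts: {1, 2, 3, 4, 5, 6, 7}
U = {1, 2, 3, 4, 5, 6, 7}
All non-empty? True
Pairwise disjoint? True
Covers U? True

Yes, valid partition


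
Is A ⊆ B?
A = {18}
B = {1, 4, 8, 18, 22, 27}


A ⊆ B means every element of A is in B.
All elements of A are in B.
So A ⊆ B.

Yes, A ⊆ B


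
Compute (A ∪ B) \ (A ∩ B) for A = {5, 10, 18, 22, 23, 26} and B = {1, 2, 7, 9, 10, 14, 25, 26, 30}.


A △ B = (A \ B) ∪ (B \ A) = elements in exactly one of A or B
A \ B = {5, 18, 22, 23}
B \ A = {1, 2, 7, 9, 14, 25, 30}
A △ B = {1, 2, 5, 7, 9, 14, 18, 22, 23, 25, 30}

A △ B = {1, 2, 5, 7, 9, 14, 18, 22, 23, 25, 30}


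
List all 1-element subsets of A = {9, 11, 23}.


|A| = 3, so A has C(3,1) = 3 subsets of size 1.
Enumerate by choosing 1 elements from A at a time:
{9}, {11}, {23}

1-element subsets (3 total): {9}, {11}, {23}


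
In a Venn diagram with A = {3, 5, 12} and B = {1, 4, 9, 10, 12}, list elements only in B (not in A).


A = {3, 5, 12}
B = {1, 4, 9, 10, 12}
Region: only in B (not in A)
Elements: {1, 4, 9, 10}

Elements only in B (not in A): {1, 4, 9, 10}


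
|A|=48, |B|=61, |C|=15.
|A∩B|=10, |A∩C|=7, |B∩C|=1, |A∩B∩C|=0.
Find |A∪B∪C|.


|A∪B∪C| = |A|+|B|+|C| - |A∩B|-|A∩C|-|B∩C| + |A∩B∩C|
= 48+61+15 - 10-7-1 + 0
= 124 - 18 + 0
= 106

|A ∪ B ∪ C| = 106


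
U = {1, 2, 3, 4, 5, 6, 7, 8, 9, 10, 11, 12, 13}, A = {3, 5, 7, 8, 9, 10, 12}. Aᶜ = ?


Aᶜ = U \ A = elements in U but not in A
U = {1, 2, 3, 4, 5, 6, 7, 8, 9, 10, 11, 12, 13}
A = {3, 5, 7, 8, 9, 10, 12}
Aᶜ = {1, 2, 4, 6, 11, 13}

Aᶜ = {1, 2, 4, 6, 11, 13}


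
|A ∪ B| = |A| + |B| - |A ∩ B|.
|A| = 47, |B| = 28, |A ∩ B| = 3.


|A ∪ B| = |A| + |B| - |A ∩ B|
= 47 + 28 - 3
= 72

|A ∪ B| = 72


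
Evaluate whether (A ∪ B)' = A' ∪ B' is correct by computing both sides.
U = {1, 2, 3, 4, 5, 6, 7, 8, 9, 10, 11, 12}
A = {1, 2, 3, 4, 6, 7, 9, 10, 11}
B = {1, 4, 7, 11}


LHS: A ∪ B = {1, 2, 3, 4, 6, 7, 9, 10, 11}
(A ∪ B)' = U \ (A ∪ B) = {5, 8, 12}
A' = {5, 8, 12}, B' = {2, 3, 5, 6, 8, 9, 10, 12}
Claimed RHS: A' ∪ B' = {2, 3, 5, 6, 8, 9, 10, 12}
Identity is INVALID: LHS = {5, 8, 12} but the RHS claimed here equals {2, 3, 5, 6, 8, 9, 10, 12}. The correct form is (A ∪ B)' = A' ∩ B'.

Identity is invalid: (A ∪ B)' = {5, 8, 12} but A' ∪ B' = {2, 3, 5, 6, 8, 9, 10, 12}. The correct De Morgan law is (A ∪ B)' = A' ∩ B'.


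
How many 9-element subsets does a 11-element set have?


C(n,k) = n! / (k!(n-k)!)
C(11,9) = 11! / (9!2!)
= 55

C(11,9) = 55


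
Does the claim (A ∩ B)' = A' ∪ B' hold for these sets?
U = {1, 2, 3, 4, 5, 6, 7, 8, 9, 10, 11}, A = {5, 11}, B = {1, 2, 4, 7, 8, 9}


LHS: A ∩ B = ∅
(A ∩ B)' = U \ (A ∩ B) = {1, 2, 3, 4, 5, 6, 7, 8, 9, 10, 11}
A' = {1, 2, 3, 4, 6, 7, 8, 9, 10}, B' = {3, 5, 6, 10, 11}
Claimed RHS: A' ∪ B' = {1, 2, 3, 4, 5, 6, 7, 8, 9, 10, 11}
Identity is VALID: LHS = RHS = {1, 2, 3, 4, 5, 6, 7, 8, 9, 10, 11} ✓

Identity is valid. (A ∩ B)' = A' ∪ B' = {1, 2, 3, 4, 5, 6, 7, 8, 9, 10, 11}


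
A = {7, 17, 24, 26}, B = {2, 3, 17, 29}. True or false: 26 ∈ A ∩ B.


A = {7, 17, 24, 26}, B = {2, 3, 17, 29}
A ∩ B = elements in both A and B
A ∩ B = {17}
Checking if 26 ∈ A ∩ B
26 is not in A ∩ B → False

26 ∉ A ∩ B


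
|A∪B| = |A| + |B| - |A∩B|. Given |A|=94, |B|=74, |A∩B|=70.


|A ∪ B| = |A| + |B| - |A ∩ B|
= 94 + 74 - 70
= 98

|A ∪ B| = 98


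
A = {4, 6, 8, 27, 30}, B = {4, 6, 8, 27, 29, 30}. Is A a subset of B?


A ⊆ B means every element of A is in B.
All elements of A are in B.
So A ⊆ B.

Yes, A ⊆ B


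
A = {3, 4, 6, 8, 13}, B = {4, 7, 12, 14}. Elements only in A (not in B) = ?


A = {3, 4, 6, 8, 13}
B = {4, 7, 12, 14}
Region: only in A (not in B)
Elements: {3, 6, 8, 13}

Elements only in A (not in B): {3, 6, 8, 13}


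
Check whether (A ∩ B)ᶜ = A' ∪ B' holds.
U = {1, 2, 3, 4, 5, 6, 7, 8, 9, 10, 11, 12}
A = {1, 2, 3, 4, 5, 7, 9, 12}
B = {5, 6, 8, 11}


LHS: A ∩ B = {5}
(A ∩ B)' = U \ (A ∩ B) = {1, 2, 3, 4, 6, 7, 8, 9, 10, 11, 12}
A' = {6, 8, 10, 11}, B' = {1, 2, 3, 4, 7, 9, 10, 12}
Claimed RHS: A' ∪ B' = {1, 2, 3, 4, 6, 7, 8, 9, 10, 11, 12}
Identity is VALID: LHS = RHS = {1, 2, 3, 4, 6, 7, 8, 9, 10, 11, 12} ✓

Identity is valid. (A ∩ B)' = A' ∪ B' = {1, 2, 3, 4, 6, 7, 8, 9, 10, 11, 12}


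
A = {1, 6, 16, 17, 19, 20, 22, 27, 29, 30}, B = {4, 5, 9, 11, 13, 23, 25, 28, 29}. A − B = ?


A \ B = elements in A but not in B
A = {1, 6, 16, 17, 19, 20, 22, 27, 29, 30}
B = {4, 5, 9, 11, 13, 23, 25, 28, 29}
Remove from A any elements in B
A \ B = {1, 6, 16, 17, 19, 20, 22, 27, 30}

A \ B = {1, 6, 16, 17, 19, 20, 22, 27, 30}


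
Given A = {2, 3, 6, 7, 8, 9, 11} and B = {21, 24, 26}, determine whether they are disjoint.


Disjoint means A ∩ B = ∅.
A ∩ B = ∅
A ∩ B = ∅, so A and B are disjoint.

Yes, A and B are disjoint


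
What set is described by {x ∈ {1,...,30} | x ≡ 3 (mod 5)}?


Checking each candidate:
Condition: x in {1,...,30} with x ≡ 3 (mod 5)
Result = {3, 8, 13, 18, 23, 28}

{3, 8, 13, 18, 23, 28}


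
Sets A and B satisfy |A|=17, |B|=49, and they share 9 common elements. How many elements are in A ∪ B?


|A ∪ B| = |A| + |B| - |A ∩ B|
= 17 + 49 - 9
= 57

|A ∪ B| = 57


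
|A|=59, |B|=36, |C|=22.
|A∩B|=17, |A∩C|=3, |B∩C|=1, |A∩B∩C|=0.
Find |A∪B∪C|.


|A∪B∪C| = |A|+|B|+|C| - |A∩B|-|A∩C|-|B∩C| + |A∩B∩C|
= 59+36+22 - 17-3-1 + 0
= 117 - 21 + 0
= 96

|A ∪ B ∪ C| = 96


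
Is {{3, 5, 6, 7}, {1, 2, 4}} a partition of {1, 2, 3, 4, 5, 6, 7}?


A partition requires: (1) non-empty parts, (2) pairwise disjoint, (3) union = U
Parts: {3, 5, 6, 7}, {1, 2, 4}
Union of parts: {1, 2, 3, 4, 5, 6, 7}
U = {1, 2, 3, 4, 5, 6, 7}
All non-empty? True
Pairwise disjoint? True
Covers U? True

Yes, valid partition


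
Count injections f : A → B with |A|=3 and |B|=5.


An injection sends each of |A| = 3 inputs to a distinct output in B.
# injections = |B|·(|B|-1)·…·(|B|-|A|+1) = 5! / (5 - 3)!
= 5 × 4 × 3
= 60

Number of injections = 60


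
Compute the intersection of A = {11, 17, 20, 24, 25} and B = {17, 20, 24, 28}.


A ∩ B = elements in both A and B
A = {11, 17, 20, 24, 25}
B = {17, 20, 24, 28}
A ∩ B = {17, 20, 24}

A ∩ B = {17, 20, 24}


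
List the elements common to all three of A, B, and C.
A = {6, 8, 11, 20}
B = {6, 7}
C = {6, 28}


A ∩ B = {6}
(A ∩ B) ∩ C = {6}

A ∩ B ∩ C = {6}


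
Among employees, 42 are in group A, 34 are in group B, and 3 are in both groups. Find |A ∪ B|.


|A ∪ B| = |A| + |B| - |A ∩ B|
= 42 + 34 - 3
= 73

|A ∪ B| = 73


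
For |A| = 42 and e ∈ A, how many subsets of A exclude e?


Subsets of A avoiding e are subsets of A \ {e}, which has 41 elements.
Count = 2^(n-1) = 2^41
= 2199023255552

Number of subsets avoiding e = 2199023255552


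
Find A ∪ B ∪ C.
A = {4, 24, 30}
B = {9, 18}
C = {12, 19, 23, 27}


A ∪ B = {4, 9, 18, 24, 30}
(A ∪ B) ∪ C = {4, 9, 12, 18, 19, 23, 24, 27, 30}

A ∪ B ∪ C = {4, 9, 12, 18, 19, 23, 24, 27, 30}


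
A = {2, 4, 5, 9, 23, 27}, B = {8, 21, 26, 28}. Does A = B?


Two sets are equal iff they have exactly the same elements.
A = {2, 4, 5, 9, 23, 27}
B = {8, 21, 26, 28}
Differences: {2, 4, 5, 8, 9, 21, 23, 26, 27, 28}
A ≠ B

No, A ≠ B


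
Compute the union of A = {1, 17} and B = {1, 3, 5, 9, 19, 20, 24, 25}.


A ∪ B = all elements in A or B (or both)
A = {1, 17}
B = {1, 3, 5, 9, 19, 20, 24, 25}
A ∪ B = {1, 3, 5, 9, 17, 19, 20, 24, 25}

A ∪ B = {1, 3, 5, 9, 17, 19, 20, 24, 25}


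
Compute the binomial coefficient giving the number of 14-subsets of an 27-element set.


C(n,k) = n! / (k!(n-k)!)
C(27,14) = 27! / (14!13!)
= 20058300

C(27,14) = 20058300


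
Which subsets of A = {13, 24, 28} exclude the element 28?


A subset of A that omits 28 is a subset of A \ {28}, so there are 2^(n-1) = 2^2 = 4 of them.
Subsets excluding 28: ∅, {13}, {24}, {13, 24}

Subsets excluding 28 (4 total): ∅, {13}, {24}, {13, 24}


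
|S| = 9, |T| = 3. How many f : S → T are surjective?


n = |S| = 9, k = |T| = 3. Surjections via inclusion-exclusion:
S(n,k) = Σ(-1)^i × C(k,i) × (k-i)^n, i=0 to k
i=0: (-1)^0×C(3,0)×3^9 = 19683
i=1: (-1)^1×C(3,1)×2^9 = -1536
i=2: (-1)^2×C(3,2)×1^9 = 3
i=3: (-1)^3×C(3,3)×0^9 = 0
Total = 18150

Number of surjections = 18150


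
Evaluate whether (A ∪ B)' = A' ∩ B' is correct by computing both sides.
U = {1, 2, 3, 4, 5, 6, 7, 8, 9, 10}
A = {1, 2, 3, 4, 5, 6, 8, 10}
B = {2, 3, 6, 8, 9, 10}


LHS: A ∪ B = {1, 2, 3, 4, 5, 6, 8, 9, 10}
(A ∪ B)' = U \ (A ∪ B) = {7}
A' = {7, 9}, B' = {1, 4, 5, 7}
Claimed RHS: A' ∩ B' = {7}
Identity is VALID: LHS = RHS = {7} ✓

Identity is valid. (A ∪ B)' = A' ∩ B' = {7}


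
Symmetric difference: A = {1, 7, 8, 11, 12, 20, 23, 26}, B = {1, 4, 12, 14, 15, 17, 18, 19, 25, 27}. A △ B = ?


A △ B = (A \ B) ∪ (B \ A) = elements in exactly one of A or B
A \ B = {7, 8, 11, 20, 23, 26}
B \ A = {4, 14, 15, 17, 18, 19, 25, 27}
A △ B = {4, 7, 8, 11, 14, 15, 17, 18, 19, 20, 23, 25, 26, 27}

A △ B = {4, 7, 8, 11, 14, 15, 17, 18, 19, 20, 23, 25, 26, 27}


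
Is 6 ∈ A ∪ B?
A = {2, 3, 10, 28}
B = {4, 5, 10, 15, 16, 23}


A = {2, 3, 10, 28}, B = {4, 5, 10, 15, 16, 23}
A ∪ B = all elements in A or B
A ∪ B = {2, 3, 4, 5, 10, 15, 16, 23, 28}
Checking if 6 ∈ A ∪ B
6 is not in A ∪ B → False

6 ∉ A ∪ B


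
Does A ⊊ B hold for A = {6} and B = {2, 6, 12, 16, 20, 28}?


A ⊂ B requires: A ⊆ B AND A ≠ B.
A ⊆ B? Yes
A = B? No
A ⊂ B: Yes (A is a proper subset of B)

Yes, A ⊂ B


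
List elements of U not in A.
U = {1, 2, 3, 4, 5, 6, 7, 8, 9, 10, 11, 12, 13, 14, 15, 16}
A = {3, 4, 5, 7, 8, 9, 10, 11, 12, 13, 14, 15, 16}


Aᶜ = U \ A = elements in U but not in A
U = {1, 2, 3, 4, 5, 6, 7, 8, 9, 10, 11, 12, 13, 14, 15, 16}
A = {3, 4, 5, 7, 8, 9, 10, 11, 12, 13, 14, 15, 16}
Aᶜ = {1, 2, 6}

Aᶜ = {1, 2, 6}


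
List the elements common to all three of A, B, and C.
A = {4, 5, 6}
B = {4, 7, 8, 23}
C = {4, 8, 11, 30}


A ∩ B = {4}
(A ∩ B) ∩ C = {4}

A ∩ B ∩ C = {4}


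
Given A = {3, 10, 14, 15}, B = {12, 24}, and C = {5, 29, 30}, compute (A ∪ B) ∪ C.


A ∪ B = {3, 10, 12, 14, 15, 24}
(A ∪ B) ∪ C = {3, 5, 10, 12, 14, 15, 24, 29, 30}

A ∪ B ∪ C = {3, 5, 10, 12, 14, 15, 24, 29, 30}


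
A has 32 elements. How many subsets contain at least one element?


Total subsets = 2^n = 2^32 = 4294967296
Non-empty subsets exclude the empty set: 2^n - 1
= 4294967296 - 1
= 4294967295

Number of non-empty subsets = 4294967295


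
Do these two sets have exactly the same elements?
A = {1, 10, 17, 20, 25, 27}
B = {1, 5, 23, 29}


Two sets are equal iff they have exactly the same elements.
A = {1, 10, 17, 20, 25, 27}
B = {1, 5, 23, 29}
Differences: {5, 10, 17, 20, 23, 25, 27, 29}
A ≠ B

No, A ≠ B


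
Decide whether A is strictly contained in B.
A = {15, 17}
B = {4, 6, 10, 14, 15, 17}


A ⊂ B requires: A ⊆ B AND A ≠ B.
A ⊆ B? Yes
A = B? No
A ⊂ B: Yes (A is a proper subset of B)

Yes, A ⊂ B


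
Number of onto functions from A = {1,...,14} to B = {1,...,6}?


n = |A| = 14, k = |B| = 6. Surjections via inclusion-exclusion:
S(n,k) = Σ(-1)^i × C(k,i) × (k-i)^n, i=0 to k
i=0: (-1)^0×C(6,0)×6^14 = 78364164096
i=1: (-1)^1×C(6,1)×5^14 = -36621093750
i=2: (-1)^2×C(6,2)×4^14 = 4026531840
i=3: (-1)^3×C(6,3)×3^14 = -95659380
i=4: (-1)^4×C(6,4)×2^14 = 245760
i=5: (-1)^5×C(6,5)×1^14 = -6
i=6: (-1)^6×C(6,6)×0^14 = 0
Total = 45674188560

Number of surjections = 45674188560


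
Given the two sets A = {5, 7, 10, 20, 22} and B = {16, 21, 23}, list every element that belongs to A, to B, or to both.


A ∪ B = all elements in A or B (or both)
A = {5, 7, 10, 20, 22}
B = {16, 21, 23}
A ∪ B = {5, 7, 10, 16, 20, 21, 22, 23}

A ∪ B = {5, 7, 10, 16, 20, 21, 22, 23}


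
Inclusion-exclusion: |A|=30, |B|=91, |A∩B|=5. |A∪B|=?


|A ∪ B| = |A| + |B| - |A ∩ B|
= 30 + 91 - 5
= 116

|A ∪ B| = 116


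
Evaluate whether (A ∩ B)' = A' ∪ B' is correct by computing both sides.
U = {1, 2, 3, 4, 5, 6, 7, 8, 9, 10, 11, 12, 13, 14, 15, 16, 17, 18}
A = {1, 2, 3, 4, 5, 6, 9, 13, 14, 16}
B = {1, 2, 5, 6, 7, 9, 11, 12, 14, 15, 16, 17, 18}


LHS: A ∩ B = {1, 2, 5, 6, 9, 14, 16}
(A ∩ B)' = U \ (A ∩ B) = {3, 4, 7, 8, 10, 11, 12, 13, 15, 17, 18}
A' = {7, 8, 10, 11, 12, 15, 17, 18}, B' = {3, 4, 8, 10, 13}
Claimed RHS: A' ∪ B' = {3, 4, 7, 8, 10, 11, 12, 13, 15, 17, 18}
Identity is VALID: LHS = RHS = {3, 4, 7, 8, 10, 11, 12, 13, 15, 17, 18} ✓

Identity is valid. (A ∩ B)' = A' ∪ B' = {3, 4, 7, 8, 10, 11, 12, 13, 15, 17, 18}


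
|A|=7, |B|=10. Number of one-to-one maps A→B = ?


An injection sends each of |A| = 7 inputs to a distinct output in B.
# injections = |B|·(|B|-1)·…·(|B|-|A|+1) = 10! / (10 - 7)!
= 10 × 9 × 8 × 7 × 6 × 5 × 4
= 604800

Number of injections = 604800


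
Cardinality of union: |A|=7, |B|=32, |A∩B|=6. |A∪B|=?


|A ∪ B| = |A| + |B| - |A ∩ B|
= 7 + 32 - 6
= 33

|A ∪ B| = 33


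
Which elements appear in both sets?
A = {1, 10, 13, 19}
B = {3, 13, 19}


A ∩ B = elements in both A and B
A = {1, 10, 13, 19}
B = {3, 13, 19}
A ∩ B = {13, 19}

A ∩ B = {13, 19}


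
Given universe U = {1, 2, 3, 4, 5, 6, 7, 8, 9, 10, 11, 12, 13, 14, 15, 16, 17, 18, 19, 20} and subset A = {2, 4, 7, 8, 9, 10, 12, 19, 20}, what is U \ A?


Aᶜ = U \ A = elements in U but not in A
U = {1, 2, 3, 4, 5, 6, 7, 8, 9, 10, 11, 12, 13, 14, 15, 16, 17, 18, 19, 20}
A = {2, 4, 7, 8, 9, 10, 12, 19, 20}
Aᶜ = {1, 3, 5, 6, 11, 13, 14, 15, 16, 17, 18}

Aᶜ = {1, 3, 5, 6, 11, 13, 14, 15, 16, 17, 18}


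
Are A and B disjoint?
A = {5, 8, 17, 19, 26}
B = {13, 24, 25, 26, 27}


Disjoint means A ∩ B = ∅.
A ∩ B = {26}
A ∩ B ≠ ∅, so A and B are NOT disjoint.

No, A and B are not disjoint (A ∩ B = {26})


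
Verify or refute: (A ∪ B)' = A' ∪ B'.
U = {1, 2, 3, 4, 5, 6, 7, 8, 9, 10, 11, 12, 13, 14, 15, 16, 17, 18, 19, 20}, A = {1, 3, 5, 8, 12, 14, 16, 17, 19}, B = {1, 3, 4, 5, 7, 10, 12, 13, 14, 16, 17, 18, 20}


LHS: A ∪ B = {1, 3, 4, 5, 7, 8, 10, 12, 13, 14, 16, 17, 18, 19, 20}
(A ∪ B)' = U \ (A ∪ B) = {2, 6, 9, 11, 15}
A' = {2, 4, 6, 7, 9, 10, 11, 13, 15, 18, 20}, B' = {2, 6, 8, 9, 11, 15, 19}
Claimed RHS: A' ∪ B' = {2, 4, 6, 7, 8, 9, 10, 11, 13, 15, 18, 19, 20}
Identity is INVALID: LHS = {2, 6, 9, 11, 15} but the RHS claimed here equals {2, 4, 6, 7, 8, 9, 10, 11, 13, 15, 18, 19, 20}. The correct form is (A ∪ B)' = A' ∩ B'.

Identity is invalid: (A ∪ B)' = {2, 6, 9, 11, 15} but A' ∪ B' = {2, 4, 6, 7, 8, 9, 10, 11, 13, 15, 18, 19, 20}. The correct De Morgan law is (A ∪ B)' = A' ∩ B'.


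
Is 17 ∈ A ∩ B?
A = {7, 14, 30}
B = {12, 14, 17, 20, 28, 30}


A = {7, 14, 30}, B = {12, 14, 17, 20, 28, 30}
A ∩ B = elements in both A and B
A ∩ B = {14, 30}
Checking if 17 ∈ A ∩ B
17 is not in A ∩ B → False

17 ∉ A ∩ B


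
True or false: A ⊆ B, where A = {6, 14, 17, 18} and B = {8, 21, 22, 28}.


A ⊆ B means every element of A is in B.
Elements in A not in B: {6, 14, 17, 18}
So A ⊄ B.

No, A ⊄ B


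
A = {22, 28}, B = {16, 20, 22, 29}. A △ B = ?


A △ B = (A \ B) ∪ (B \ A) = elements in exactly one of A or B
A \ B = {28}
B \ A = {16, 20, 29}
A △ B = {16, 20, 28, 29}

A △ B = {16, 20, 28, 29}


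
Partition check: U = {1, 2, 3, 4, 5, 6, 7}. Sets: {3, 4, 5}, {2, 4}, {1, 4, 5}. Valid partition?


A partition requires: (1) non-empty parts, (2) pairwise disjoint, (3) union = U
Parts: {3, 4, 5}, {2, 4}, {1, 4, 5}
Union of parts: {1, 2, 3, 4, 5}
U = {1, 2, 3, 4, 5, 6, 7}
All non-empty? True
Pairwise disjoint? False
Covers U? False

No, not a valid partition


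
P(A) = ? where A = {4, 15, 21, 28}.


|A| = 4, so |P(A)| = 2^4 = 16
Enumerate subsets by cardinality (0 to 4):
∅, {4}, {15}, {21}, {28}, {4, 15}, {4, 21}, {4, 28}, {15, 21}, {15, 28}, {21, 28}, {4, 15, 21}, {4, 15, 28}, {4, 21, 28}, {15, 21, 28}, {4, 15, 21, 28}

P(A) has 16 subsets: ∅, {4}, {15}, {21}, {28}, {4, 15}, {4, 21}, {4, 28}, {15, 21}, {15, 28}, {21, 28}, {4, 15, 21}, {4, 15, 28}, {4, 21, 28}, {15, 21, 28}, {4, 15, 21, 28}


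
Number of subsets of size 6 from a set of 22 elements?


C(n,k) = n! / (k!(n-k)!)
C(22,6) = 22! / (6!16!)
= 74613

C(22,6) = 74613


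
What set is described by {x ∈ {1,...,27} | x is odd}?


Checking each candidate:
Condition: odd numbers in {1,...,27}
Result = {1, 3, 5, 7, 9, 11, 13, 15, 17, 19, 21, 23, 25, 27}

{1, 3, 5, 7, 9, 11, 13, 15, 17, 19, 21, 23, 25, 27}


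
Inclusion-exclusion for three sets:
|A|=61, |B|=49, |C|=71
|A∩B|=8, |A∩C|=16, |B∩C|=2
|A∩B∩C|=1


|A∪B∪C| = |A|+|B|+|C| - |A∩B|-|A∩C|-|B∩C| + |A∩B∩C|
= 61+49+71 - 8-16-2 + 1
= 181 - 26 + 1
= 156

|A ∪ B ∪ C| = 156


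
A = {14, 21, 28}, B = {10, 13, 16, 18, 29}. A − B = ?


A \ B = elements in A but not in B
A = {14, 21, 28}
B = {10, 13, 16, 18, 29}
Remove from A any elements in B
A \ B = {14, 21, 28}

A \ B = {14, 21, 28}


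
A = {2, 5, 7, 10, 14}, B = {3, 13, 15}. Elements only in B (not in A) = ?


A = {2, 5, 7, 10, 14}
B = {3, 13, 15}
Region: only in B (not in A)
Elements: {3, 13, 15}

Elements only in B (not in A): {3, 13, 15}


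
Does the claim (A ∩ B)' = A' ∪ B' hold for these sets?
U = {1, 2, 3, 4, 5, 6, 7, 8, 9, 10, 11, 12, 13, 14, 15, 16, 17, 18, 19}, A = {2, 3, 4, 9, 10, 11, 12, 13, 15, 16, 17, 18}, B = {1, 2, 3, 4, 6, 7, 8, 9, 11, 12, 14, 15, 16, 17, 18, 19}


LHS: A ∩ B = {2, 3, 4, 9, 11, 12, 15, 16, 17, 18}
(A ∩ B)' = U \ (A ∩ B) = {1, 5, 6, 7, 8, 10, 13, 14, 19}
A' = {1, 5, 6, 7, 8, 14, 19}, B' = {5, 10, 13}
Claimed RHS: A' ∪ B' = {1, 5, 6, 7, 8, 10, 13, 14, 19}
Identity is VALID: LHS = RHS = {1, 5, 6, 7, 8, 10, 13, 14, 19} ✓

Identity is valid. (A ∩ B)' = A' ∪ B' = {1, 5, 6, 7, 8, 10, 13, 14, 19}


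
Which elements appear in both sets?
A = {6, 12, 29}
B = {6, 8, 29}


A ∩ B = elements in both A and B
A = {6, 12, 29}
B = {6, 8, 29}
A ∩ B = {6, 29}

A ∩ B = {6, 29}


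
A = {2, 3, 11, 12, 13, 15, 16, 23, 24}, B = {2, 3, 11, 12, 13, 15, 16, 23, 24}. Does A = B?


Two sets are equal iff they have exactly the same elements.
A = {2, 3, 11, 12, 13, 15, 16, 23, 24}
B = {2, 3, 11, 12, 13, 15, 16, 23, 24}
Same elements → A = B

Yes, A = B
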